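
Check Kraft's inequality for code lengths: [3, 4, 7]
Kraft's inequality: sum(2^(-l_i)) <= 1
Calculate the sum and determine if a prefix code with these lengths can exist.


Sum = 2^(-3) + 2^(-4) + 2^(-7)
    = 0.125 + 0.0625 + 0.0078125
    = 25/128 = 0.1953125
Since 0.1953125 <= 1, Kraft's inequality IS satisfied.
A prefix code with these lengths CAN exist.

Kraft sum = 0.1953125. Satisfied.


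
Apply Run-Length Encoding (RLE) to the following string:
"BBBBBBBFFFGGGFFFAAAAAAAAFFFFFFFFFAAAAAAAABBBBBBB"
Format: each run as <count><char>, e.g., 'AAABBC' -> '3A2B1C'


Scanning runs left to right:
  i=0: run of 'B' x 7 -> '7B'
  i=7: run of 'F' x 3 -> '3F'
  i=10: run of 'G' x 3 -> '3G'
  i=13: run of 'F' x 3 -> '3F'
  i=16: run of 'A' x 8 -> '8A'
  i=24: run of 'F' x 9 -> '9F'
  i=33: run of 'A' x 8 -> '8A'
  i=41: run of 'B' x 7 -> '7B'

RLE = 7B3F3G3F8A9F8A7B


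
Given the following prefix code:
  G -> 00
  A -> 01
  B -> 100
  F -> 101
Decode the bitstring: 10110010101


Decoding step by step:
Bits 101 -> F
Bits 100 -> B
Bits 101 -> F
Bits 01 -> A


Decoded message: FBFA


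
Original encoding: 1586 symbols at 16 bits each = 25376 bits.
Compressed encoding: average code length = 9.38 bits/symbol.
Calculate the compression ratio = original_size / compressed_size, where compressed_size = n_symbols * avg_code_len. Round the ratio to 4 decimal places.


original_size = n_symbols * orig_bits = 1586 * 16 = 25376 bits
compressed_size = n_symbols * avg_code_len = 1586 * 9.38 = 14876.68 bits
ratio = original_size / compressed_size = 25376 / 14876.68 = 1.7058

Compression ratio = 1.7058


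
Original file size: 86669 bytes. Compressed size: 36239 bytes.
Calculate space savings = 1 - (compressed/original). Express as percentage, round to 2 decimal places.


ratio = compressed/original = 36239/86669 = 0.418131
savings = 1 - ratio = 1 - 0.418131 = 0.581869
as a percentage: 0.581869 * 100 = 58.19%

Space savings = 1 - 36239/86669 = 58.19%


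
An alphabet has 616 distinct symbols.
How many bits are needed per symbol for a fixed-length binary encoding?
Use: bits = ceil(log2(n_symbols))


log2(616) = 9.2668
Bracket: 2^9 = 512 < 616 <= 2^10 = 1024
So ceil(log2(616)) = 10

bits = ceil(log2(616)) = ceil(9.2668) = 10 bits


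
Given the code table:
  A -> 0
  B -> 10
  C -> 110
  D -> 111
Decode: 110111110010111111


Decoding:
110 -> C
111 -> D
110 -> C
0 -> A
10 -> B
111 -> D
111 -> D


Result: CDCABDD


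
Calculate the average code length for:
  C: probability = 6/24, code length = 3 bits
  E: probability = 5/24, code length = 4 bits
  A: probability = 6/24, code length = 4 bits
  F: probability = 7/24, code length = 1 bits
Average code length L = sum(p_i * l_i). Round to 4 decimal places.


Weighted contributions p_i * l_i:
  C: (6/24) * 3 = 18/24
  E: (5/24) * 4 = 20/24
  A: (6/24) * 4 = 24/24
  F: (7/24) * 1 = 7/24
Sum = (18 + 20 + 24 + 7)/24 = 69/24

L = 69/24 = 2.8750 bits/symbol


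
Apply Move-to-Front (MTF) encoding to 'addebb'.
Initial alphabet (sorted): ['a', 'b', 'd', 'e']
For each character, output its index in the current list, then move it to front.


MTF encoding:
'a': index 0 in ['a', 'b', 'd', 'e'] -> ['a', 'b', 'd', 'e']
'd': index 2 in ['a', 'b', 'd', 'e'] -> ['d', 'a', 'b', 'e']
'd': index 0 in ['d', 'a', 'b', 'e'] -> ['d', 'a', 'b', 'e']
'e': index 3 in ['d', 'a', 'b', 'e'] -> ['e', 'd', 'a', 'b']
'b': index 3 in ['e', 'd', 'a', 'b'] -> ['b', 'e', 'd', 'a']
'b': index 0 in ['b', 'e', 'd', 'a'] -> ['b', 'e', 'd', 'a']


Output: [0, 2, 0, 3, 3, 0]


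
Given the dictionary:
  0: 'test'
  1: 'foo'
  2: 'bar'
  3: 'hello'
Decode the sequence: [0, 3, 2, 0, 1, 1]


Look up each index in the dictionary:
  0 -> 'test'
  3 -> 'hello'
  2 -> 'bar'
  0 -> 'test'
  1 -> 'foo'
  1 -> 'foo'

Decoded: "test hello bar test foo foo"


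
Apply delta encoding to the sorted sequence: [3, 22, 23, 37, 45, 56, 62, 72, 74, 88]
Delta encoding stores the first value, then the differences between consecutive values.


First value: 3
Deltas:
  22 - 3 = 19
  23 - 22 = 1
  37 - 23 = 14
  45 - 37 = 8
  56 - 45 = 11
  62 - 56 = 6
  72 - 62 = 10
  74 - 72 = 2
  88 - 74 = 14


Delta encoded: [3, 19, 1, 14, 8, 11, 6, 10, 2, 14]


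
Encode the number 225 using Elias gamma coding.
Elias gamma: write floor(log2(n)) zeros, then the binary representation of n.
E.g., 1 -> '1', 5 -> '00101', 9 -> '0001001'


num_bits = floor(log2(225)) + 1 = 8
leading_zeros = num_bits - 1 = 7
binary(225) = 11100001

Elias gamma(225) = '0000000' + '11100001' = 000000011100001 (15 bits)


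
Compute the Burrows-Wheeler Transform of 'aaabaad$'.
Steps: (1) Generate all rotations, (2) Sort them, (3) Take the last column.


Rotations (sorted):
  0: $aaabaad -> last char: d
  1: aaabaad$ -> last char: $
  2: aabaad$a -> last char: a
  3: aad$aaab -> last char: b
  4: abaad$aa -> last char: a
  5: ad$aaaba -> last char: a
  6: baad$aaa -> last char: a
  7: d$aaabaa -> last char: a


BWT = d$abaaaa


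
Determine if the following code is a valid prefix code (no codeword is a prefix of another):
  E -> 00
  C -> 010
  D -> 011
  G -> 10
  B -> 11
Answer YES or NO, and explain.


Checking each pair (does one codeword prefix another?):
  E='00' vs C='010': no prefix
  E='00' vs D='011': no prefix
  E='00' vs G='10': no prefix
  E='00' vs B='11': no prefix
  C='010' vs E='00': no prefix
  C='010' vs D='011': no prefix
  C='010' vs G='10': no prefix
  C='010' vs B='11': no prefix
  D='011' vs E='00': no prefix
  D='011' vs C='010': no prefix
  D='011' vs G='10': no prefix
  D='011' vs B='11': no prefix
  G='10' vs E='00': no prefix
  G='10' vs C='010': no prefix
  G='10' vs D='011': no prefix
  G='10' vs B='11': no prefix
  B='11' vs E='00': no prefix
  B='11' vs C='010': no prefix
  B='11' vs D='011': no prefix
  B='11' vs G='10': no prefix
No violation found over all pairs.

YES -- this is a valid prefix code. No codeword is a prefix of any other codeword.


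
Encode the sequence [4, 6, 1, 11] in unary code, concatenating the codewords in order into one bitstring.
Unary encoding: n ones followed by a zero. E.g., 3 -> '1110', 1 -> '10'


Encode each number as n ones followed by a terminating 0:
  4 -> 11110 (5 bits)
  6 -> 1111110 (7 bits)
  1 -> 10 (2 bits)
  11 -> 111111111110 (12 bits)
Total length = 5 + 7 + 2 + 12 = 26 bits.

Unary([4, 6, 1, 11]) = 11110111111010111111111110 (26 bits)


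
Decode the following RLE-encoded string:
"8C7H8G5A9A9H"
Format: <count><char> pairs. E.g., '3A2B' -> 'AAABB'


Expanding each <count><char> pair:
  8C -> 'CCCCCCCC'
  7H -> 'HHHHHHH'
  8G -> 'GGGGGGGG'
  5A -> 'AAAAA'
  9A -> 'AAAAAAAAA'
  9H -> 'HHHHHHHHH'

Decoded = CCCCCCCCHHHHHHHGGGGGGGGAAAAAAAAAAAAAAHHHHHHHHH


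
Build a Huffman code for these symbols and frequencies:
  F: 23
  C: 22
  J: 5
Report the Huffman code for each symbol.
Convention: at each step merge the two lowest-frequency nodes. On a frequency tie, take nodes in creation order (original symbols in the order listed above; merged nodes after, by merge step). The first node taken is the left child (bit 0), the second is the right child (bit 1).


Huffman tree construction:
Step 1: Merge J(5) + C(22) = 27
Step 2: Merge F(23) + (J+C)(27) = 50
Read each symbol's code off the tree from the root (left child = 0, right child = 1).

Codes:
  F: 0 (length 1)
  C: 11 (length 2)
  J: 10 (length 2)
Average code length: 77/50 = 1.5400 bits/symbol


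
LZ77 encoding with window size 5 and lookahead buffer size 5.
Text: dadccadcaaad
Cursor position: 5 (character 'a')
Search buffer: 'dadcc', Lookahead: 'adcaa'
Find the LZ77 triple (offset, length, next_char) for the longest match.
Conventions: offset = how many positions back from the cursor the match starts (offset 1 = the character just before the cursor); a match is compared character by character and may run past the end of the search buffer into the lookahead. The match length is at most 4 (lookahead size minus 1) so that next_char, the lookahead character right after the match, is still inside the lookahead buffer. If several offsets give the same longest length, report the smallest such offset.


Try each offset into the search buffer:
  offset=1 (pos 4, char 'c'): match length 0
  offset=2 (pos 3, char 'c'): match length 0
  offset=3 (pos 2, char 'd'): match length 0
  offset=4 (pos 1, char 'a'): match length 3
  offset=5 (pos 0, char 'd'): match length 0
Longest match has length 3 at offset 4.
next_char = character at position 5 + 3 = 8 -> 'a'

Best match: offset=4, length=3 (matching 'adc' starting at position 1)
LZ77 triple: (4, 3, 'a')


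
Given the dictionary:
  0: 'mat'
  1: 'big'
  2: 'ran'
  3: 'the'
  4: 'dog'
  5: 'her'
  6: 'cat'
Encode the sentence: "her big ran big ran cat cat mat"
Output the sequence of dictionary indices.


Look up each word in the dictionary:
  'her' -> 5
  'big' -> 1
  'ran' -> 2
  'big' -> 1
  'ran' -> 2
  'cat' -> 6
  'cat' -> 6
  'mat' -> 0

Encoded: [5, 1, 2, 1, 2, 6, 6, 0]


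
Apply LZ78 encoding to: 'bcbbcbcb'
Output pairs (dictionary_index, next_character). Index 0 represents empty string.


LZ78 encoding steps:
Dictionary: {0: ''}
Step 1: w='' (idx 0), next='b' -> output (0, 'b'), add 'b' as idx 1
Step 2: w='' (idx 0), next='c' -> output (0, 'c'), add 'c' as idx 2
Step 3: w='b' (idx 1), next='b' -> output (1, 'b'), add 'bb' as idx 3
Step 4: w='c' (idx 2), next='b' -> output (2, 'b'), add 'cb' as idx 4
Step 5: w='cb' (idx 4), end of input -> output (4, '')


Encoded: [(0, 'b'), (0, 'c'), (1, 'b'), (2, 'b'), (4, '')]


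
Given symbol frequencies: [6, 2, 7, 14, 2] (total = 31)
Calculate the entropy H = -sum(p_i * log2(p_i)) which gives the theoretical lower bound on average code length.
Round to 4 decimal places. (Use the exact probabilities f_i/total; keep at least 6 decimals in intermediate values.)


Per-symbol terms -p_i * log2(p_i) with p_i = f_i/31:
  p = 6/31 = 0.193548: log2(p) = -2.369234, -p*log2(p) = 0.458561
  p = 2/31 = 0.064516: log2(p) = -3.954196, -p*log2(p) = 0.255109
  p = 7/31 = 0.225806: log2(p) = -2.146841, -p*log2(p) = 0.484771
  p = 14/31 = 0.451613: log2(p) = -1.146841, -p*log2(p) = 0.517928
  p = 2/31 = 0.064516: log2(p) = -3.954196, -p*log2(p) = 0.255109
H = 0.458561 + 0.255109 + 0.484771 + 0.517928 + 0.255109 = 1.971478

H = 1.9715 bits/symbol


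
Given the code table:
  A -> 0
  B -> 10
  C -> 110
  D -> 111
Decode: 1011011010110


Decoding:
10 -> B
110 -> C
110 -> C
10 -> B
110 -> C


Result: BCCBC


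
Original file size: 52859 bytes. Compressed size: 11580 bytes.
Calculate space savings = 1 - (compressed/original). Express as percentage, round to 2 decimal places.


ratio = compressed/original = 11580/52859 = 0.219073
savings = 1 - ratio = 1 - 0.219073 = 0.780927
as a percentage: 0.780927 * 100 = 78.09%

Space savings = 1 - 11580/52859 = 78.09%


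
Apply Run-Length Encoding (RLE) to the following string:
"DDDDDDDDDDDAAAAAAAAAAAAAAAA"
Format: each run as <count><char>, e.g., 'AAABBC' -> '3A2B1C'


Scanning runs left to right:
  i=0: run of 'D' x 11 -> '11D'
  i=11: run of 'A' x 16 -> '16A'

RLE = 11D16A


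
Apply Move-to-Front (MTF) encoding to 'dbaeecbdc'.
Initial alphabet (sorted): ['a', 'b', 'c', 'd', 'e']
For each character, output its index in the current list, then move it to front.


MTF encoding:
'd': index 3 in ['a', 'b', 'c', 'd', 'e'] -> ['d', 'a', 'b', 'c', 'e']
'b': index 2 in ['d', 'a', 'b', 'c', 'e'] -> ['b', 'd', 'a', 'c', 'e']
'a': index 2 in ['b', 'd', 'a', 'c', 'e'] -> ['a', 'b', 'd', 'c', 'e']
'e': index 4 in ['a', 'b', 'd', 'c', 'e'] -> ['e', 'a', 'b', 'd', 'c']
'e': index 0 in ['e', 'a', 'b', 'd', 'c'] -> ['e', 'a', 'b', 'd', 'c']
'c': index 4 in ['e', 'a', 'b', 'd', 'c'] -> ['c', 'e', 'a', 'b', 'd']
'b': index 3 in ['c', 'e', 'a', 'b', 'd'] -> ['b', 'c', 'e', 'a', 'd']
'd': index 4 in ['b', 'c', 'e', 'a', 'd'] -> ['d', 'b', 'c', 'e', 'a']
'c': index 2 in ['d', 'b', 'c', 'e', 'a'] -> ['c', 'd', 'b', 'e', 'a']


Output: [3, 2, 2, 4, 0, 4, 3, 4, 2]


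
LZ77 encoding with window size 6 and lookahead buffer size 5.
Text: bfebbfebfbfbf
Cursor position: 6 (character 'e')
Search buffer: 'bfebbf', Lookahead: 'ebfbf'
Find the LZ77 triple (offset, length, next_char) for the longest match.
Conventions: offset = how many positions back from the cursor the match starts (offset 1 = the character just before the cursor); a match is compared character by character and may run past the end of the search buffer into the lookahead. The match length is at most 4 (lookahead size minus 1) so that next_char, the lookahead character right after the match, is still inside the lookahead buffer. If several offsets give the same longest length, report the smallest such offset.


Try each offset into the search buffer:
  offset=1 (pos 5, char 'f'): match length 0
  offset=2 (pos 4, char 'b'): match length 0
  offset=3 (pos 3, char 'b'): match length 0
  offset=4 (pos 2, char 'e'): match length 2
  offset=5 (pos 1, char 'f'): match length 0
  offset=6 (pos 0, char 'b'): match length 0
Longest match has length 2 at offset 4.
next_char = character at position 6 + 2 = 8 -> 'f'

Best match: offset=4, length=2 (matching 'eb' starting at position 2)
LZ77 triple: (4, 2, 'f')


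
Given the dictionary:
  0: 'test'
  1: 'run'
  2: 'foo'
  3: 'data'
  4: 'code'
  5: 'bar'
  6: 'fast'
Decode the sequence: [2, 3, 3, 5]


Look up each index in the dictionary:
  2 -> 'foo'
  3 -> 'data'
  3 -> 'data'
  5 -> 'bar'

Decoded: "foo data data bar"


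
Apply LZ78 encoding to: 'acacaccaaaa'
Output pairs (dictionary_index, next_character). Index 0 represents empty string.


LZ78 encoding steps:
Dictionary: {0: ''}
Step 1: w='' (idx 0), next='a' -> output (0, 'a'), add 'a' as idx 1
Step 2: w='' (idx 0), next='c' -> output (0, 'c'), add 'c' as idx 2
Step 3: w='a' (idx 1), next='c' -> output (1, 'c'), add 'ac' as idx 3
Step 4: w='ac' (idx 3), next='c' -> output (3, 'c'), add 'acc' as idx 4
Step 5: w='a' (idx 1), next='a' -> output (1, 'a'), add 'aa' as idx 5
Step 6: w='aa' (idx 5), end of input -> output (5, '')


Encoded: [(0, 'a'), (0, 'c'), (1, 'c'), (3, 'c'), (1, 'a'), (5, '')]


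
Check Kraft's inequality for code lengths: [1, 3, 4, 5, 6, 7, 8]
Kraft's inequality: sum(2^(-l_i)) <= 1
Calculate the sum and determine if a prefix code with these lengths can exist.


Sum = 2^(-1) + 2^(-3) + 2^(-4) + 2^(-5) + 2^(-6) + 2^(-7) + 2^(-8)
    = 0.5 + 0.125 + 0.0625 + 0.03125 + 0.015625 + 0.0078125 + 0.00390625
    = 191/256 = 0.74609375
Since 0.74609375 <= 1, Kraft's inequality IS satisfied.
A prefix code with these lengths CAN exist.

Kraft sum = 0.74609375. Satisfied.


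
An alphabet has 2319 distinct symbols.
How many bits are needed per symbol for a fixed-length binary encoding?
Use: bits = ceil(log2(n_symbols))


log2(2319) = 11.1793
Bracket: 2^11 = 2048 < 2319 <= 2^12 = 4096
So ceil(log2(2319)) = 12

bits = ceil(log2(2319)) = ceil(11.1793) = 12 bits


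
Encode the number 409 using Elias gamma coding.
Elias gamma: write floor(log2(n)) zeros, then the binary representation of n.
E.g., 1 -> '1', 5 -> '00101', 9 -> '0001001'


num_bits = floor(log2(409)) + 1 = 9
leading_zeros = num_bits - 1 = 8
binary(409) = 110011001

Elias gamma(409) = '00000000' + '110011001' = 00000000110011001 (17 bits)


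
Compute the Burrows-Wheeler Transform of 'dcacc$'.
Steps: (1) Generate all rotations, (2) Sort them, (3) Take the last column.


Rotations (sorted):
  0: $dcacc -> last char: c
  1: acc$dc -> last char: c
  2: c$dcac -> last char: c
  3: cacc$d -> last char: d
  4: cc$dca -> last char: a
  5: dcacc$ -> last char: $


BWT = cccda$


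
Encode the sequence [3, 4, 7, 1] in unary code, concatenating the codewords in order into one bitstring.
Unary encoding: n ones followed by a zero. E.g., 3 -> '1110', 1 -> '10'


Encode each number as n ones followed by a terminating 0:
  3 -> 1110 (4 bits)
  4 -> 11110 (5 bits)
  7 -> 11111110 (8 bits)
  1 -> 10 (2 bits)
Total length = 4 + 5 + 8 + 2 = 19 bits.

Unary([3, 4, 7, 1]) = 1110111101111111010 (19 bits)


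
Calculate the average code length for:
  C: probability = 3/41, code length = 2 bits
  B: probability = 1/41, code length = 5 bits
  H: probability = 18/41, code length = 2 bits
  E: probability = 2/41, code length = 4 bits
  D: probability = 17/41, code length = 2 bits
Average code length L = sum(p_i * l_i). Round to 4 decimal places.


Weighted contributions p_i * l_i:
  C: (3/41) * 2 = 6/41
  B: (1/41) * 5 = 5/41
  H: (18/41) * 2 = 36/41
  E: (2/41) * 4 = 8/41
  D: (17/41) * 2 = 34/41
Sum = (6 + 5 + 36 + 8 + 34)/41 = 89/41

L = 89/41 = 2.1707 bits/symbol


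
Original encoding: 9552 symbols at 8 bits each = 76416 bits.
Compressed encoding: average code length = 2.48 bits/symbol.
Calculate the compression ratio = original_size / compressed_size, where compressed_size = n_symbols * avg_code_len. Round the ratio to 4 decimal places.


original_size = n_symbols * orig_bits = 9552 * 8 = 76416 bits
compressed_size = n_symbols * avg_code_len = 9552 * 2.48 = 23688.96 bits
ratio = original_size / compressed_size = 76416 / 23688.96 = 3.2258

Compression ratio = 3.2258


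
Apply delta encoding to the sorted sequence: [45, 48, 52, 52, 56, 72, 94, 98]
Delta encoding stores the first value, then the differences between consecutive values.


First value: 45
Deltas:
  48 - 45 = 3
  52 - 48 = 4
  52 - 52 = 0
  56 - 52 = 4
  72 - 56 = 16
  94 - 72 = 22
  98 - 94 = 4


Delta encoded: [45, 3, 4, 0, 4, 16, 22, 4]


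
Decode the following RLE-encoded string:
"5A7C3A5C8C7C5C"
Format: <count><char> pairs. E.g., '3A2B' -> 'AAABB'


Expanding each <count><char> pair:
  5A -> 'AAAAA'
  7C -> 'CCCCCCC'
  3A -> 'AAA'
  5C -> 'CCCCC'
  8C -> 'CCCCCCCC'
  7C -> 'CCCCCCC'
  5C -> 'CCCCC'

Decoded = AAAAACCCCCCCAAACCCCCCCCCCCCCCCCCCCCCCCCC


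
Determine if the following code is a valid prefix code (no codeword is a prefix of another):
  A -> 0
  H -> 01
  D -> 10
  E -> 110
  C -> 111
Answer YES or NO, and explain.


Checking each pair (does one codeword prefix another?):
  A='0' vs H='01': prefix -- VIOLATION

NO -- this is NOT a valid prefix code. A (0) is a prefix of H (01).


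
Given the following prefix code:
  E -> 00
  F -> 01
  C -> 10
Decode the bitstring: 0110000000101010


Decoding step by step:
Bits 01 -> F
Bits 10 -> C
Bits 00 -> E
Bits 00 -> E
Bits 00 -> E
Bits 10 -> C
Bits 10 -> C
Bits 10 -> C


Decoded message: FCEEECCC


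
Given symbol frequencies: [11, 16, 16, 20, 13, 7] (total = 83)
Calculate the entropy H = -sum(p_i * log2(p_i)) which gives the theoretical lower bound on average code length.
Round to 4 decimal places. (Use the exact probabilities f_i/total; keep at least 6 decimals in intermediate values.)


Per-symbol terms -p_i * log2(p_i) with p_i = f_i/83:
  p = 11/83 = 0.132530: log2(p) = -2.915608, -p*log2(p) = 0.386406
  p = 16/83 = 0.192771: log2(p) = -2.375039, -p*log2(p) = 0.457839
  p = 16/83 = 0.192771: log2(p) = -2.375039, -p*log2(p) = 0.457839
  p = 20/83 = 0.240964: log2(p) = -2.053111, -p*log2(p) = 0.494726
  p = 13/83 = 0.156627: log2(p) = -2.674600, -p*log2(p) = 0.418913
  p = 7/83 = 0.084337: log2(p) = -3.567685, -p*log2(p) = 0.300889
H = 0.386406 + 0.457839 + 0.457839 + 0.494726 + 0.418913 + 0.300889 = 2.516612

H = 2.5166 bits/symbol


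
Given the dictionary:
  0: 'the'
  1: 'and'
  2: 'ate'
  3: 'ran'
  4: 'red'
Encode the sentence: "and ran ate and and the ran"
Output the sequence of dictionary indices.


Look up each word in the dictionary:
  'and' -> 1
  'ran' -> 3
  'ate' -> 2
  'and' -> 1
  'and' -> 1
  'the' -> 0
  'ran' -> 3

Encoded: [1, 3, 2, 1, 1, 0, 3]


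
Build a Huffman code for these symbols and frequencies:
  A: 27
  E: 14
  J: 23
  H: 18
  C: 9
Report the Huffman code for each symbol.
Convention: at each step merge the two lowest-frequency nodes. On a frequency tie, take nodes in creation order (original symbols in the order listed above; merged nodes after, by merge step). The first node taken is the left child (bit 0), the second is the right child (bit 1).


Huffman tree construction:
Step 1: Merge C(9) + E(14) = 23
Step 2: Merge H(18) + J(23) = 41
Step 3: Merge (C+E)(23) + A(27) = 50
Step 4: Merge (H+J)(41) + ((C+E)+A)(50) = 91
Read each symbol's code off the tree from the root (left child = 0, right child = 1).

Codes:
  A: 11 (length 2)
  E: 101 (length 3)
  J: 01 (length 2)
  H: 00 (length 2)
  C: 100 (length 3)
Average code length: 205/91 = 2.2527 bits/symbol


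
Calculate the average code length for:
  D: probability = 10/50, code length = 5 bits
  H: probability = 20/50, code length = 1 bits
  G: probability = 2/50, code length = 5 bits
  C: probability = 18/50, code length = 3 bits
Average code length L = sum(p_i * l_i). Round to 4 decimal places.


Weighted contributions p_i * l_i:
  D: (10/50) * 5 = 50/50
  H: (20/50) * 1 = 20/50
  G: (2/50) * 5 = 10/50
  C: (18/50) * 3 = 54/50
Sum = (50 + 20 + 10 + 54)/50 = 134/50

L = 134/50 = 2.6800 bits/symbol


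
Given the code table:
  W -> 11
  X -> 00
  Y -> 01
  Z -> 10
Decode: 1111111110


Decoding:
11 -> W
11 -> W
11 -> W
11 -> W
10 -> Z


Result: WWWWZ


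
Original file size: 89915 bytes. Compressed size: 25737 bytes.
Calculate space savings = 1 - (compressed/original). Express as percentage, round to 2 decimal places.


ratio = compressed/original = 25737/89915 = 0.286237
savings = 1 - ratio = 1 - 0.286237 = 0.713763
as a percentage: 0.713763 * 100 = 71.38%

Space savings = 1 - 25737/89915 = 71.38%


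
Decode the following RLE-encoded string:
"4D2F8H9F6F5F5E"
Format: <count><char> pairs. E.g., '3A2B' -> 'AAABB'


Expanding each <count><char> pair:
  4D -> 'DDDD'
  2F -> 'FF'
  8H -> 'HHHHHHHH'
  9F -> 'FFFFFFFFF'
  6F -> 'FFFFFF'
  5F -> 'FFFFF'
  5E -> 'EEEEE'

Decoded = DDDDFFHHHHHHHHFFFFFFFFFFFFFFFFFFFFEEEEE


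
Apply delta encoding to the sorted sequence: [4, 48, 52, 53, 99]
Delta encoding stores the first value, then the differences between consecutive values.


First value: 4
Deltas:
  48 - 4 = 44
  52 - 48 = 4
  53 - 52 = 1
  99 - 53 = 46


Delta encoded: [4, 44, 4, 1, 46]


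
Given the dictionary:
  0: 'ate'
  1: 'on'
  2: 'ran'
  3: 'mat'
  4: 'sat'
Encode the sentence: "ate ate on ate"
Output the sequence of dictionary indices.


Look up each word in the dictionary:
  'ate' -> 0
  'ate' -> 0
  'on' -> 1
  'ate' -> 0

Encoded: [0, 0, 1, 0]


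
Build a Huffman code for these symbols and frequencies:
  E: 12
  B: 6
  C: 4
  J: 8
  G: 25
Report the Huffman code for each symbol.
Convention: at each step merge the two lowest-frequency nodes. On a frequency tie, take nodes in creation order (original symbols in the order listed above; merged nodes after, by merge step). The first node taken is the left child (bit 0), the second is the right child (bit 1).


Huffman tree construction:
Step 1: Merge C(4) + B(6) = 10
Step 2: Merge J(8) + (C+B)(10) = 18
Step 3: Merge E(12) + (J+(C+B))(18) = 30
Step 4: Merge G(25) + (E+(J+(C+B)))(30) = 55
Read each symbol's code off the tree from the root (left child = 0, right child = 1).

Codes:
  E: 10 (length 2)
  B: 1111 (length 4)
  C: 1110 (length 4)
  J: 110 (length 3)
  G: 0 (length 1)
Average code length: 113/55 = 2.0545 bits/symbol


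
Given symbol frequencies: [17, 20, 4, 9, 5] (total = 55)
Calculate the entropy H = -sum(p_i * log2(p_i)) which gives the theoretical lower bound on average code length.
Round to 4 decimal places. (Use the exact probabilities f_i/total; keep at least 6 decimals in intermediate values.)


Per-symbol terms -p_i * log2(p_i) with p_i = f_i/55:
  p = 17/55 = 0.309091: log2(p) = -1.693897, -p*log2(p) = 0.523568
  p = 20/55 = 0.363636: log2(p) = -1.459432, -p*log2(p) = 0.530702
  p = 4/55 = 0.072727: log2(p) = -3.781360, -p*log2(p) = 0.275008
  p = 9/55 = 0.163636: log2(p) = -2.611435, -p*log2(p) = 0.427326
  p = 5/55 = 0.090909: log2(p) = -3.459432, -p*log2(p) = 0.314494
H = 0.523568 + 0.530702 + 0.275008 + 0.427326 + 0.314494 = 2.071098

H = 2.0711 bits/symbol


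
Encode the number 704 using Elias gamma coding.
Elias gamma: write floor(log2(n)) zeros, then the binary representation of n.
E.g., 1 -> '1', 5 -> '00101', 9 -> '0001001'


num_bits = floor(log2(704)) + 1 = 10
leading_zeros = num_bits - 1 = 9
binary(704) = 1011000000

Elias gamma(704) = '000000000' + '1011000000' = 0000000001011000000 (19 bits)


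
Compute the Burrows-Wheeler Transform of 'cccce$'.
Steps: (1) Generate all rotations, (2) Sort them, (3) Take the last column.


Rotations (sorted):
  0: $cccce -> last char: e
  1: cccce$ -> last char: $
  2: ccce$c -> last char: c
  3: cce$cc -> last char: c
  4: ce$ccc -> last char: c
  5: e$cccc -> last char: c


BWT = e$cccc


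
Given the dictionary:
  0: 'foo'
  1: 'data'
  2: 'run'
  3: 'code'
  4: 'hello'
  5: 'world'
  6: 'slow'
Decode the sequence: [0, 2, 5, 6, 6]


Look up each index in the dictionary:
  0 -> 'foo'
  2 -> 'run'
  5 -> 'world'
  6 -> 'slow'
  6 -> 'slow'

Decoded: "foo run world slow slow"


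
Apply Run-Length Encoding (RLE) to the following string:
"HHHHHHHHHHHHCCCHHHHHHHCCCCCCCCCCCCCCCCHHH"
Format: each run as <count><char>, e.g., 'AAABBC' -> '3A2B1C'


Scanning runs left to right:
  i=0: run of 'H' x 12 -> '12H'
  i=12: run of 'C' x 3 -> '3C'
  i=15: run of 'H' x 7 -> '7H'
  i=22: run of 'C' x 16 -> '16C'
  i=38: run of 'H' x 3 -> '3H'

RLE = 12H3C7H16C3H


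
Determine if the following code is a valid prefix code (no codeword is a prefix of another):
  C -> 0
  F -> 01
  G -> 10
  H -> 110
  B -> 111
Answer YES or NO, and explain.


Checking each pair (does one codeword prefix another?):
  C='0' vs F='01': prefix -- VIOLATION

NO -- this is NOT a valid prefix code. C (0) is a prefix of F (01).


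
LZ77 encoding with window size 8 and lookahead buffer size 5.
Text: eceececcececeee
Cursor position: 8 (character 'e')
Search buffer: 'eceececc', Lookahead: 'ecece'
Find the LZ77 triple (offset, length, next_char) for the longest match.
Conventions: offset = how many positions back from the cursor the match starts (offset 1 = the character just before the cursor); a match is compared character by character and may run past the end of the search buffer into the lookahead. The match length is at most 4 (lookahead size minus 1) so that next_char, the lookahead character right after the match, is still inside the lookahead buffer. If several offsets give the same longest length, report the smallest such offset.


Try each offset into the search buffer:
  offset=1 (pos 7, char 'c'): match length 0
  offset=2 (pos 6, char 'c'): match length 0
  offset=3 (pos 5, char 'e'): match length 2
  offset=4 (pos 4, char 'c'): match length 0
  offset=5 (pos 3, char 'e'): match length 4
  offset=6 (pos 2, char 'e'): match length 1
  offset=7 (pos 1, char 'c'): match length 0
  offset=8 (pos 0, char 'e'): match length 3
Longest match has length 4 at offset 5.
next_char = character at position 8 + 4 = 12 -> 'e'

Best match: offset=5, length=4 (matching 'ecec' starting at position 3)
LZ77 triple: (5, 4, 'e')


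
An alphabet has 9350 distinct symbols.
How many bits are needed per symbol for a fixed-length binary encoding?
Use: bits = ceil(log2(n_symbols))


log2(9350) = 13.1908
Bracket: 2^13 = 8192 < 9350 <= 2^14 = 16384
So ceil(log2(9350)) = 14

bits = ceil(log2(9350)) = ceil(13.1908) = 14 bits


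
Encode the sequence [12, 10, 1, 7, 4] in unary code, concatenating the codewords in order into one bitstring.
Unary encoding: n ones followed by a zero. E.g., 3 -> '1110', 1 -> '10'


Encode each number as n ones followed by a terminating 0:
  12 -> 1111111111110 (13 bits)
  10 -> 11111111110 (11 bits)
  1 -> 10 (2 bits)
  7 -> 11111110 (8 bits)
  4 -> 11110 (5 bits)
Total length = 13 + 11 + 2 + 8 + 5 = 39 bits.

Unary([12, 10, 1, 7, 4]) = 111111111111011111111110101111111011110 (39 bits)


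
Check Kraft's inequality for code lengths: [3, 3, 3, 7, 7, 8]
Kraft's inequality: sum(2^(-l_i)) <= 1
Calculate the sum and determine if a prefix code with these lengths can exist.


Sum = 2^(-3) + 2^(-3) + 2^(-3) + 2^(-7) + 2^(-7) + 2^(-8)
    = 0.125 + 0.125 + 0.125 + 0.0078125 + 0.0078125 + 0.00390625
    = 101/256 = 0.39453125
Since 0.39453125 <= 1, Kraft's inequality IS satisfied.
A prefix code with these lengths CAN exist.

Kraft sum = 0.39453125. Satisfied.


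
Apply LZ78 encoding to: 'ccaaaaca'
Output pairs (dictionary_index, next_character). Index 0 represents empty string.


LZ78 encoding steps:
Dictionary: {0: ''}
Step 1: w='' (idx 0), next='c' -> output (0, 'c'), add 'c' as idx 1
Step 2: w='c' (idx 1), next='a' -> output (1, 'a'), add 'ca' as idx 2
Step 3: w='' (idx 0), next='a' -> output (0, 'a'), add 'a' as idx 3
Step 4: w='a' (idx 3), next='a' -> output (3, 'a'), add 'aa' as idx 4
Step 5: w='ca' (idx 2), end of input -> output (2, '')


Encoded: [(0, 'c'), (1, 'a'), (0, 'a'), (3, 'a'), (2, '')]


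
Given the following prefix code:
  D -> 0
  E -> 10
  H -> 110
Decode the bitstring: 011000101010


Decoding step by step:
Bits 0 -> D
Bits 110 -> H
Bits 0 -> D
Bits 0 -> D
Bits 10 -> E
Bits 10 -> E
Bits 10 -> E


Decoded message: DHDDEEE


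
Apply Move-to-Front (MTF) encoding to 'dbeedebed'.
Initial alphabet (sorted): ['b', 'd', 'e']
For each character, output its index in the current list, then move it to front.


MTF encoding:
'd': index 1 in ['b', 'd', 'e'] -> ['d', 'b', 'e']
'b': index 1 in ['d', 'b', 'e'] -> ['b', 'd', 'e']
'e': index 2 in ['b', 'd', 'e'] -> ['e', 'b', 'd']
'e': index 0 in ['e', 'b', 'd'] -> ['e', 'b', 'd']
'd': index 2 in ['e', 'b', 'd'] -> ['d', 'e', 'b']
'e': index 1 in ['d', 'e', 'b'] -> ['e', 'd', 'b']
'b': index 2 in ['e', 'd', 'b'] -> ['b', 'e', 'd']
'e': index 1 in ['b', 'e', 'd'] -> ['e', 'b', 'd']
'd': index 2 in ['e', 'b', 'd'] -> ['d', 'e', 'b']


Output: [1, 1, 2, 0, 2, 1, 2, 1, 2]


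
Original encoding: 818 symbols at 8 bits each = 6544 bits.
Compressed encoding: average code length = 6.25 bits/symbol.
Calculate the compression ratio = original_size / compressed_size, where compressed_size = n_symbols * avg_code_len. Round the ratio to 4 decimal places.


original_size = n_symbols * orig_bits = 818 * 8 = 6544 bits
compressed_size = n_symbols * avg_code_len = 818 * 6.25 = 5112.5 bits
ratio = original_size / compressed_size = 6544 / 5112.5 = 1.28

Compression ratio = 1.28


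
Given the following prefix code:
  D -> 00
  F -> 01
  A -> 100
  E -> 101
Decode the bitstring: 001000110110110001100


Decoding step by step:
Bits 00 -> D
Bits 100 -> A
Bits 01 -> F
Bits 101 -> E
Bits 101 -> E
Bits 100 -> A
Bits 01 -> F
Bits 100 -> A


Decoded message: DAFEEAFA


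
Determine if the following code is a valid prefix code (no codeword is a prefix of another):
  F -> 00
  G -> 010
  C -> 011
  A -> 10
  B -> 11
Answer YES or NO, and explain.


Checking each pair (does one codeword prefix another?):
  F='00' vs G='010': no prefix
  F='00' vs C='011': no prefix
  F='00' vs A='10': no prefix
  F='00' vs B='11': no prefix
  G='010' vs F='00': no prefix
  G='010' vs C='011': no prefix
  G='010' vs A='10': no prefix
  G='010' vs B='11': no prefix
  C='011' vs F='00': no prefix
  C='011' vs G='010': no prefix
  C='011' vs A='10': no prefix
  C='011' vs B='11': no prefix
  A='10' vs F='00': no prefix
  A='10' vs G='010': no prefix
  A='10' vs C='011': no prefix
  A='10' vs B='11': no prefix
  B='11' vs F='00': no prefix
  B='11' vs G='010': no prefix
  B='11' vs C='011': no prefix
  B='11' vs A='10': no prefix
No violation found over all pairs.

YES -- this is a valid prefix code. No codeword is a prefix of any other codeword.


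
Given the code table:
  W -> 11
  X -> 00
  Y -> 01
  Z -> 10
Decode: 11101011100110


Decoding:
11 -> W
10 -> Z
10 -> Z
11 -> W
10 -> Z
01 -> Y
10 -> Z


Result: WZZWZYZ


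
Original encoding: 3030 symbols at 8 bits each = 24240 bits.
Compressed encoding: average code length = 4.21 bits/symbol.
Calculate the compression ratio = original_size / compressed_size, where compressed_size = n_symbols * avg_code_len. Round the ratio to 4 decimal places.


original_size = n_symbols * orig_bits = 3030 * 8 = 24240 bits
compressed_size = n_symbols * avg_code_len = 3030 * 4.21 = 12756.3 bits
ratio = original_size / compressed_size = 24240 / 12756.3 = 1.9002

Compression ratio = 1.9002


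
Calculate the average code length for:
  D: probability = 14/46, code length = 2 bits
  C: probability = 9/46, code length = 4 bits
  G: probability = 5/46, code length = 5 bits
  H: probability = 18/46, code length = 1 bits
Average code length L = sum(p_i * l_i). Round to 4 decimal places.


Weighted contributions p_i * l_i:
  D: (14/46) * 2 = 28/46
  C: (9/46) * 4 = 36/46
  G: (5/46) * 5 = 25/46
  H: (18/46) * 1 = 18/46
Sum = (28 + 36 + 25 + 18)/46 = 107/46

L = 107/46 = 2.3261 bits/symbol


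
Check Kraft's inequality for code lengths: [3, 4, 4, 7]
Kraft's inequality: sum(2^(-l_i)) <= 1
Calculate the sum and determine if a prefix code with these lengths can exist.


Sum = 2^(-3) + 2^(-4) + 2^(-4) + 2^(-7)
    = 0.125 + 0.0625 + 0.0625 + 0.0078125
    = 33/128 = 0.2578125
Since 0.2578125 <= 1, Kraft's inequality IS satisfied.
A prefix code with these lengths CAN exist.

Kraft sum = 0.2578125. Satisfied.


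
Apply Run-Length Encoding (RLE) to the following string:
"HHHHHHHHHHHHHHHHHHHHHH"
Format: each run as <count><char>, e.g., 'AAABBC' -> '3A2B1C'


Scanning runs left to right:
  i=0: run of 'H' x 22 -> '22H'

RLE = 22H


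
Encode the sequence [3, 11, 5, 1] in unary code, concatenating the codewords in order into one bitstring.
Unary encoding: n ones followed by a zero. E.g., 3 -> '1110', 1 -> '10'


Encode each number as n ones followed by a terminating 0:
  3 -> 1110 (4 bits)
  11 -> 111111111110 (12 bits)
  5 -> 111110 (6 bits)
  1 -> 10 (2 bits)
Total length = 4 + 12 + 6 + 2 = 24 bits.

Unary([3, 11, 5, 1]) = 111011111111111011111010 (24 bits)


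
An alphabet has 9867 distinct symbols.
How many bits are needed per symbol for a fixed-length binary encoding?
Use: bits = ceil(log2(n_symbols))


log2(9867) = 13.2684
Bracket: 2^13 = 8192 < 9867 <= 2^14 = 16384
So ceil(log2(9867)) = 14

bits = ceil(log2(9867)) = ceil(13.2684) = 14 bits


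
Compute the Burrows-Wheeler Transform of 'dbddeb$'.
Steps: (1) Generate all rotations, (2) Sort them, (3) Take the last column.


Rotations (sorted):
  0: $dbddeb -> last char: b
  1: b$dbdde -> last char: e
  2: bddeb$d -> last char: d
  3: dbddeb$ -> last char: $
  4: ddeb$db -> last char: b
  5: deb$dbd -> last char: d
  6: eb$dbdd -> last char: d


BWT = bed$bdd


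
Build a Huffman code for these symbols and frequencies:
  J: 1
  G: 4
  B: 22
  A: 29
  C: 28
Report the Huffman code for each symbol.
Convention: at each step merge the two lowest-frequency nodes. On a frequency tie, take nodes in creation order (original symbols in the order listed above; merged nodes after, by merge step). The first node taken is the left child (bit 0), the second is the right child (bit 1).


Huffman tree construction:
Step 1: Merge J(1) + G(4) = 5
Step 2: Merge (J+G)(5) + B(22) = 27
Step 3: Merge ((J+G)+B)(27) + C(28) = 55
Step 4: Merge A(29) + (((J+G)+B)+C)(55) = 84
Read each symbol's code off the tree from the root (left child = 0, right child = 1).

Codes:
  J: 1000 (length 4)
  G: 1001 (length 4)
  B: 101 (length 3)
  A: 0 (length 1)
  C: 11 (length 2)
Average code length: 171/84 = 2.0357 bits/symbol


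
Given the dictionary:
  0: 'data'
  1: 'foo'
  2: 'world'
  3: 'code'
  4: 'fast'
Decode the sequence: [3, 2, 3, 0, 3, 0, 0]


Look up each index in the dictionary:
  3 -> 'code'
  2 -> 'world'
  3 -> 'code'
  0 -> 'data'
  3 -> 'code'
  0 -> 'data'
  0 -> 'data'

Decoded: "code world code data code data data"


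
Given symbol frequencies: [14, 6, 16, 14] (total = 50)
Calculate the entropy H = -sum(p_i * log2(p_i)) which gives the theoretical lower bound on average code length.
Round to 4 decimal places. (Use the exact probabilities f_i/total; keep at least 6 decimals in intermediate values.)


Per-symbol terms -p_i * log2(p_i) with p_i = f_i/50:
  p = 14/50 = 0.280000: log2(p) = -1.836501, -p*log2(p) = 0.514220
  p = 6/50 = 0.120000: log2(p) = -3.058894, -p*log2(p) = 0.367067
  p = 16/50 = 0.320000: log2(p) = -1.643856, -p*log2(p) = 0.526034
  p = 14/50 = 0.280000: log2(p) = -1.836501, -p*log2(p) = 0.514220
H = 0.514220 + 0.367067 + 0.526034 + 0.514220 = 1.921541

H = 1.9215 bits/symbol


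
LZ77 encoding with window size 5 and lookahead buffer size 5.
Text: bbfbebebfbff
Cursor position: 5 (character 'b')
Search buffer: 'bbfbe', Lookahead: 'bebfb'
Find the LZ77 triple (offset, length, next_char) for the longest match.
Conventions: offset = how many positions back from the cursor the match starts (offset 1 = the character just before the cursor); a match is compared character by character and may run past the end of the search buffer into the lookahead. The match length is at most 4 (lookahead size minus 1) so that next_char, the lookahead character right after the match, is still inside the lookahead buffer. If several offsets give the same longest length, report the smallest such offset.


Try each offset into the search buffer:
  offset=1 (pos 4, char 'e'): match length 0
  offset=2 (pos 3, char 'b'): match length 3
  offset=3 (pos 2, char 'f'): match length 0
  offset=4 (pos 1, char 'b'): match length 1
  offset=5 (pos 0, char 'b'): match length 1
Longest match has length 3 at offset 2.
next_char = character at position 5 + 3 = 8 -> 'f'

Best match: offset=2, length=3 (matching 'beb' starting at position 3)
LZ77 triple: (2, 3, 'f')


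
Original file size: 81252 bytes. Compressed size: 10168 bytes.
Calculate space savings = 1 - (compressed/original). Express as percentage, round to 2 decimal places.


ratio = compressed/original = 10168/81252 = 0.125142
savings = 1 - ratio = 1 - 0.125142 = 0.874858
as a percentage: 0.874858 * 100 = 87.49%

Space savings = 1 - 10168/81252 = 87.49%


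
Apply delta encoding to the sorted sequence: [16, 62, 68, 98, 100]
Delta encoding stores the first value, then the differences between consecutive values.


First value: 16
Deltas:
  62 - 16 = 46
  68 - 62 = 6
  98 - 68 = 30
  100 - 98 = 2


Delta encoded: [16, 46, 6, 30, 2]


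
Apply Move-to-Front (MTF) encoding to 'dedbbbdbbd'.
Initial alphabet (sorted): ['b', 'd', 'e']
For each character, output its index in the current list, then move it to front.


MTF encoding:
'd': index 1 in ['b', 'd', 'e'] -> ['d', 'b', 'e']
'e': index 2 in ['d', 'b', 'e'] -> ['e', 'd', 'b']
'd': index 1 in ['e', 'd', 'b'] -> ['d', 'e', 'b']
'b': index 2 in ['d', 'e', 'b'] -> ['b', 'd', 'e']
'b': index 0 in ['b', 'd', 'e'] -> ['b', 'd', 'e']
'b': index 0 in ['b', 'd', 'e'] -> ['b', 'd', 'e']
'd': index 1 in ['b', 'd', 'e'] -> ['d', 'b', 'e']
'b': index 1 in ['d', 'b', 'e'] -> ['b', 'd', 'e']
'b': index 0 in ['b', 'd', 'e'] -> ['b', 'd', 'e']
'd': index 1 in ['b', 'd', 'e'] -> ['d', 'b', 'e']


Output: [1, 2, 1, 2, 0, 0, 1, 1, 0, 1]


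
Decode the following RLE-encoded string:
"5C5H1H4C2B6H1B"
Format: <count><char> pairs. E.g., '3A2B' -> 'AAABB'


Expanding each <count><char> pair:
  5C -> 'CCCCC'
  5H -> 'HHHHH'
  1H -> 'H'
  4C -> 'CCCC'
  2B -> 'BB'
  6H -> 'HHHHHH'
  1B -> 'B'

Decoded = CCCCCHHHHHHCCCCBBHHHHHHB


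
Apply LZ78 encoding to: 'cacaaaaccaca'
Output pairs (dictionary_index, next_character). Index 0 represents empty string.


LZ78 encoding steps:
Dictionary: {0: ''}
Step 1: w='' (idx 0), next='c' -> output (0, 'c'), add 'c' as idx 1
Step 2: w='' (idx 0), next='a' -> output (0, 'a'), add 'a' as idx 2
Step 3: w='c' (idx 1), next='a' -> output (1, 'a'), add 'ca' as idx 3
Step 4: w='a' (idx 2), next='a' -> output (2, 'a'), add 'aa' as idx 4
Step 5: w='a' (idx 2), next='c' -> output (2, 'c'), add 'ac' as idx 5
Step 6: w='ca' (idx 3), next='c' -> output (3, 'c'), add 'cac' as idx 6
Step 7: w='a' (idx 2), end of input -> output (2, '')


Encoded: [(0, 'c'), (0, 'a'), (1, 'a'), (2, 'a'), (2, 'c'), (3, 'c'), (2, '')]


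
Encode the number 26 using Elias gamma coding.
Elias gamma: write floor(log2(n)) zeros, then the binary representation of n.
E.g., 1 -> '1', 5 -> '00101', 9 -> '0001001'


num_bits = floor(log2(26)) + 1 = 5
leading_zeros = num_bits - 1 = 4
binary(26) = 11010

Elias gamma(26) = '0000' + '11010' = 000011010 (9 bits)
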